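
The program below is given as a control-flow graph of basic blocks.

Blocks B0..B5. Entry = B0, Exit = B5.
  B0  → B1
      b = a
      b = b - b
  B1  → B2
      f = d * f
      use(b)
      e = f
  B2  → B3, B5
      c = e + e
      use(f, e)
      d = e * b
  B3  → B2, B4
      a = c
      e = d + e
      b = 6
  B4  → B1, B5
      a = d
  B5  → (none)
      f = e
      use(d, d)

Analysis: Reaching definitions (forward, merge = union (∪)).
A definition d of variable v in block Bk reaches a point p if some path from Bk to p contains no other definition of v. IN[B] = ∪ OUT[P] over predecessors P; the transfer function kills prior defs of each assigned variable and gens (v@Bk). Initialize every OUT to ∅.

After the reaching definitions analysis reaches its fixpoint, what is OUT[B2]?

Converged values:
  B0:  IN={}  OUT={b@B0}
  B1:  IN={a@B4, b@B0, b@B3, c@B2, d@B2, e@B3, f@B1}  OUT={a@B4, b@B0, b@B3, c@B2, d@B2, e@B1, f@B1}
  B2:  IN={a@B3, a@B4, b@B0, b@B3, c@B2, d@B2, e@B1, e@B3, f@B1}  OUT={a@B3, a@B4, b@B0, b@B3, c@B2, d@B2, e@B1, e@B3, f@B1}
  B3:  IN={a@B3, a@B4, b@B0, b@B3, c@B2, d@B2, e@B1, e@B3, f@B1}  OUT={a@B3, b@B3, c@B2, d@B2, e@B3, f@B1}
  B4:  IN={a@B3, b@B3, c@B2, d@B2, e@B3, f@B1}  OUT={a@B4, b@B3, c@B2, d@B2, e@B3, f@B1}
  B5:  IN={a@B3, a@B4, b@B0, b@B3, c@B2, d@B2, e@B1, e@B3, f@B1}  OUT={a@B3, a@B4, b@B0, b@B3, c@B2, d@B2, e@B1, e@B3, f@B5}

Merge at B2: IN[B2] = OUT[B1] ⊔ OUT[B3] = {a@B3, a@B4, b@B0, b@B3, c@B2, d@B2, e@B1, e@B3, f@B1}
Applying B2's transfer function to that IN value gives OUT[B2] (row B2 above).

Answer: {a@B3, a@B4, b@B0, b@B3, c@B2, d@B2, e@B1, e@B3, f@B1}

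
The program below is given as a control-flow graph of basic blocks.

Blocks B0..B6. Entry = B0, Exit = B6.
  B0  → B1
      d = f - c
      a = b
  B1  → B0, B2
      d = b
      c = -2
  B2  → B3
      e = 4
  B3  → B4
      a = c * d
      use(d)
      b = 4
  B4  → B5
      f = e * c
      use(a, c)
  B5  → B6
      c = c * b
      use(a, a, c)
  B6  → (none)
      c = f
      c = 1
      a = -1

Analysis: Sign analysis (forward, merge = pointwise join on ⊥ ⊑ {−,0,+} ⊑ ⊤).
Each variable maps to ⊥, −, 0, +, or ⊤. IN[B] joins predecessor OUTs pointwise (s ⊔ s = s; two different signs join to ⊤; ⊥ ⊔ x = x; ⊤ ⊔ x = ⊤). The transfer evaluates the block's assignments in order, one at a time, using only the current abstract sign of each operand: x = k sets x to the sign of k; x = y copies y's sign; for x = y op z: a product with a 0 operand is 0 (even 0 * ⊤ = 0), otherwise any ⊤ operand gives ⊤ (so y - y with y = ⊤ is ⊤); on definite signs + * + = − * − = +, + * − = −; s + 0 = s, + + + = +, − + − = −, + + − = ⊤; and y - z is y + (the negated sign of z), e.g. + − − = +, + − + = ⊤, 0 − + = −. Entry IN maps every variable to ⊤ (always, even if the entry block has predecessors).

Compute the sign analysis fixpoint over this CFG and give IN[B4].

Answer: {a: ⊤, b: +, c: -, d: ⊤, e: +, f: ⊤}

Working:
Fixpoint table:
  B0: | IN=(all ⊤) | OUT=(all ⊤)
  B1: | IN=(all ⊤) | OUT={c:-; rest ⊤}
  B2: | IN={c:-; rest ⊤} | OUT={c:-, e:+; rest ⊤}
  B3: | IN={c:-, e:+; rest ⊤} | OUT={b:+, c:-, e:+; rest ⊤}
  B4: | IN={b:+, c:-, e:+; rest ⊤} | OUT={b:+, c:-, e:+, f:-; rest ⊤}
  B5: | IN={b:+, c:-, e:+, f:-; rest ⊤} | OUT={b:+, c:-, e:+, f:-; rest ⊤}
  B6: | IN={b:+, c:-, e:+, f:-; rest ⊤} | OUT={a:-, b:+, c:+, e:+, f:-; rest ⊤}

Merge at B4: IN[B4] = OUT[B3] = {a: ⊤, b: +, c: -, d: ⊤, e: +, f: ⊤}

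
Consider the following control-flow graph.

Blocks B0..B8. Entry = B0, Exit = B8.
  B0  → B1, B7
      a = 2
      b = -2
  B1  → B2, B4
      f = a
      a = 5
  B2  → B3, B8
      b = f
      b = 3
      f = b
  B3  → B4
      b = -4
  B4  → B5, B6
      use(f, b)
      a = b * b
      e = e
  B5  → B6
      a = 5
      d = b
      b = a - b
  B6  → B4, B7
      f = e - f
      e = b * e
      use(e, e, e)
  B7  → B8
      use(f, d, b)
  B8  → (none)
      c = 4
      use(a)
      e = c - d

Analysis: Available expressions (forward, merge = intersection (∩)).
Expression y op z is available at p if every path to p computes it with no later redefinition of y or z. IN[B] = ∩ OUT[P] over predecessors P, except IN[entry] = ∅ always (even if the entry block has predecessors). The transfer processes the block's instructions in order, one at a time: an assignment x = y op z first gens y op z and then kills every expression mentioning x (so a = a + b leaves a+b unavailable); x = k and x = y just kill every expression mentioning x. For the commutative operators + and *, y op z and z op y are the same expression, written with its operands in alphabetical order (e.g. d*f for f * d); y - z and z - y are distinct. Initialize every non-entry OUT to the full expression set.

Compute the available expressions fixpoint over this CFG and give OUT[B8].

Fixpoint table:
  B0: | IN={} | OUT={}
  B1: | IN={} | OUT={}
  B2: | IN={} | OUT={}
  B3: | IN={} | OUT={}
  B4: | IN={} | OUT={b*b}
  B5: | IN={b*b} | OUT={}
  B6: | IN={} | OUT={}
  B7: | IN={} | OUT={}
  B8: | IN={} | OUT={c-d}

Merge at B8: IN[B8] = OUT[B2] ∩ OUT[B7] = {}
Applying B8's transfer function to that IN value gives OUT[B8] (row B8 above).

Answer: {c-d}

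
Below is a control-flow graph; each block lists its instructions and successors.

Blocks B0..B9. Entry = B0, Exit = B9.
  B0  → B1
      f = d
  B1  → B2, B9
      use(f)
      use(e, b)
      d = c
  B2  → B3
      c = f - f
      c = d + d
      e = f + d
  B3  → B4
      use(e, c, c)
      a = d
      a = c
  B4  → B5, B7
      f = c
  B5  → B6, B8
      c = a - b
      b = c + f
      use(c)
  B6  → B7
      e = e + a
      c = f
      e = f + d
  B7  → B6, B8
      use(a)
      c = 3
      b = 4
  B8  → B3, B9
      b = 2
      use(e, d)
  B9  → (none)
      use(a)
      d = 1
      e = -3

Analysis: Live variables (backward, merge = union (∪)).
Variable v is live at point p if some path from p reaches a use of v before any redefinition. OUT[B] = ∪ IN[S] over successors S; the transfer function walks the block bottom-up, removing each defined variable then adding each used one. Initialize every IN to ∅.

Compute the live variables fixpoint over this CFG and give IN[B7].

Answer: {a, d, e, f}

Derivation:
Fixpoint table:
  B0:   IN={a, b, c, d, e}   OUT={a, b, c, e, f}
  B1:   IN={a, b, c, e, f}   OUT={a, b, d, f}
  B2:   IN={b, d, f}   OUT={b, c, d, e}
  B3:   IN={b, c, d, e}   OUT={a, b, c, d, e}
  B4:   IN={a, b, c, d, e}   OUT={a, b, d, e, f}
  B5:   IN={a, b, d, e, f}   OUT={a, c, d, e, f}
  B6:   IN={a, d, e, f}   OUT={a, d, e, f}
  B7:   IN={a, d, e, f}   OUT={a, c, d, e, f}
  B8:   IN={a, c, d, e}   OUT={a, b, c, d, e}
  B9:   IN={a}   OUT={}

Merge at B7: OUT[B7] = IN[B6] ⊔ IN[B8] = {a, c, d, e, f}
Applying B7's transfer function to that OUT value gives IN[B7] (row B7 above).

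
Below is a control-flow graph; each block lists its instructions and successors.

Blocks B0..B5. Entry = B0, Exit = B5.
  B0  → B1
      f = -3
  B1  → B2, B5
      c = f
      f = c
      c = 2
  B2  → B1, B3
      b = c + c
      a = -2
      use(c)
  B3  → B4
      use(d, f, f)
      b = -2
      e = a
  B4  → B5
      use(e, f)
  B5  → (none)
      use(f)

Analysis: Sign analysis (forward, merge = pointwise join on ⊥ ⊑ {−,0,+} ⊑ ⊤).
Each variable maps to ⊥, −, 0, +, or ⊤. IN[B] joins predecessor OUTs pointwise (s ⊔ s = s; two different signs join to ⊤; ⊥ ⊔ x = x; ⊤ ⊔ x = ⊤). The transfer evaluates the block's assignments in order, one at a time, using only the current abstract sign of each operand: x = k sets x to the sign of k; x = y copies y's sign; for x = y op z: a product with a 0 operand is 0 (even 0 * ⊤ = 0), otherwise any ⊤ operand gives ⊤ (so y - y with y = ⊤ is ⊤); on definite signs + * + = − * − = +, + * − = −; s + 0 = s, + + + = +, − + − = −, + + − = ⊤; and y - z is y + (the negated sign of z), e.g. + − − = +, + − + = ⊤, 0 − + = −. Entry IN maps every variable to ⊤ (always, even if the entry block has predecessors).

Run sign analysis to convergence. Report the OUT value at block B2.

Answer: {a: -, b: +, c: +, d: ⊤, e: ⊤, f: -}

Derivation:
Per-block solution:
  B0:   IN=(all ⊤)   OUT={f:-; rest ⊤}
  B1:   IN={f:-; rest ⊤}   OUT={c:+, f:-; rest ⊤}
  B2:   IN={c:+, f:-; rest ⊤}   OUT={a:-, b:+, c:+, f:-; rest ⊤}
  B3:   IN={a:-, b:+, c:+, f:-; rest ⊤}   OUT={a:-, b:-, c:+, e:-, f:-; rest ⊤}
  B4:   IN={a:-, b:-, c:+, e:-, f:-; rest ⊤}   OUT={a:-, b:-, c:+, e:-, f:-; rest ⊤}
  B5:   IN={c:+, f:-; rest ⊤}   OUT={c:+, f:-; rest ⊤}

Merge at B2: IN[B2] = OUT[B1] = {a: ⊤, b: ⊤, c: +, d: ⊤, e: ⊤, f: -}
Applying B2's transfer function to that IN value gives OUT[B2] (row B2 above).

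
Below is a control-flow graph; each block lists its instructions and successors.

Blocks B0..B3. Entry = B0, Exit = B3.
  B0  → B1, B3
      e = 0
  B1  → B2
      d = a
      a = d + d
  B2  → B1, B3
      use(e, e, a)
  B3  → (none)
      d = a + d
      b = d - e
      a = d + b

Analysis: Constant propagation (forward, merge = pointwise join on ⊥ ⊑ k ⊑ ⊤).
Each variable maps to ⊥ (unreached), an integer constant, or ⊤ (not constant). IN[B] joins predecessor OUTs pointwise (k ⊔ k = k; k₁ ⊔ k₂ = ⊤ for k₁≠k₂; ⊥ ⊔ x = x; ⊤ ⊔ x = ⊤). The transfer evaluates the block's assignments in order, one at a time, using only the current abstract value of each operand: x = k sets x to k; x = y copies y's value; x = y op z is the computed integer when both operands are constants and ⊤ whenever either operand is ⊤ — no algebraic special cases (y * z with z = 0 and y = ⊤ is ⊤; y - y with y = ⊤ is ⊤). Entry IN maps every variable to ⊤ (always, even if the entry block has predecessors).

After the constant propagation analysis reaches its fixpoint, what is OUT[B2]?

Answer: {a: ⊤, b: ⊤, c: ⊤, d: ⊤, e: 0, f: ⊤}

Derivation:
Fixpoint table:
  B0: | IN=(all ⊤) | OUT={e:0; rest ⊤}
  B1: | IN={e:0; rest ⊤} | OUT={e:0; rest ⊤}
  B2: | IN={e:0; rest ⊤} | OUT={e:0; rest ⊤}
  B3: | IN={e:0; rest ⊤} | OUT={e:0; rest ⊤}

Merge at B2: IN[B2] = OUT[B1] = {a: ⊤, b: ⊤, c: ⊤, d: ⊤, e: 0, f: ⊤}
Applying B2's transfer function to that IN value gives OUT[B2] (row B2 above).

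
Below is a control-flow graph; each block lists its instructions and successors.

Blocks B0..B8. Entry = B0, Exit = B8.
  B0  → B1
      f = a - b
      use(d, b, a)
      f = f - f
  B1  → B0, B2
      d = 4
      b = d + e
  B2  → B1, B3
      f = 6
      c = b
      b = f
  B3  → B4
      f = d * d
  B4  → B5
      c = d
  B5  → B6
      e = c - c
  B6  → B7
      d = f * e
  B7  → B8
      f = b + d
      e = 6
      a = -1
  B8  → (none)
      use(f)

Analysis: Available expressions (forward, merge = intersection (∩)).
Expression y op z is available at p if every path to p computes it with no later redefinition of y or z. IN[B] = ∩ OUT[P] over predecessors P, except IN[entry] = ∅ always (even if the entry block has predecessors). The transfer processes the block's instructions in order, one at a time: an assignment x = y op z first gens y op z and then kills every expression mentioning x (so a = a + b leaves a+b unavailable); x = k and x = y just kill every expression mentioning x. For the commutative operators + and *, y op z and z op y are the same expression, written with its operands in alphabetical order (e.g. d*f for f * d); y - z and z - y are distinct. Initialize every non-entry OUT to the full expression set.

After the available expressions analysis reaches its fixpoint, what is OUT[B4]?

Fixpoint table:
  B0:  IN={}  OUT={a-b}
  B1:  IN={}  OUT={d+e}
  B2:  IN={d+e}  OUT={d+e}
  B3:  IN={d+e}  OUT={d*d, d+e}
  B4:  IN={d*d, d+e}  OUT={d*d, d+e}
  B5:  IN={d*d, d+e}  OUT={c-c, d*d}
  B6:  IN={c-c, d*d}  OUT={c-c, e*f}
  B7:  IN={c-c, e*f}  OUT={b+d, c-c}
  B8:  IN={b+d, c-c}  OUT={b+d, c-c}

Merge at B4: IN[B4] = OUT[B3] = {d*d, d+e}
Applying B4's transfer function to that IN value gives OUT[B4] (row B4 above).

Answer: {d*d, d+e}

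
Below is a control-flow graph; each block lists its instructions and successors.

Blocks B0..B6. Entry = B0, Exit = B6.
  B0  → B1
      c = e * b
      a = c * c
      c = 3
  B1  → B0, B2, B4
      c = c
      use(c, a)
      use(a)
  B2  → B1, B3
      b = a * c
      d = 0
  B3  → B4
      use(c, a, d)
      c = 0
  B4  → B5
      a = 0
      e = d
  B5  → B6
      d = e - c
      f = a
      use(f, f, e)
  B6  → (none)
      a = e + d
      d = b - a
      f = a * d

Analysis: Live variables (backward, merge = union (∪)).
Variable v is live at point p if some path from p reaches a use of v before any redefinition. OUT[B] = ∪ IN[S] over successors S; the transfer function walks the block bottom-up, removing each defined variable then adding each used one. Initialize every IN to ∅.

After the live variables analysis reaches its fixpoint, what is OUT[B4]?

Per-block solution:
  B0:  IN={b, d, e}  OUT={a, b, c, d, e}
  B1:  IN={a, b, c, d, e}  OUT={a, b, c, d, e}
  B2:  IN={a, c, e}  OUT={a, b, c, d, e}
  B3:  IN={a, b, c, d}  OUT={b, c, d}
  B4:  IN={b, c, d}  OUT={a, b, c, e}
  B5:  IN={a, b, c, e}  OUT={b, d, e}
  B6:  IN={b, d, e}  OUT={}

Merge at B4: OUT[B4] = IN[B5] = {a, b, c, e}

Answer: {a, b, c, e}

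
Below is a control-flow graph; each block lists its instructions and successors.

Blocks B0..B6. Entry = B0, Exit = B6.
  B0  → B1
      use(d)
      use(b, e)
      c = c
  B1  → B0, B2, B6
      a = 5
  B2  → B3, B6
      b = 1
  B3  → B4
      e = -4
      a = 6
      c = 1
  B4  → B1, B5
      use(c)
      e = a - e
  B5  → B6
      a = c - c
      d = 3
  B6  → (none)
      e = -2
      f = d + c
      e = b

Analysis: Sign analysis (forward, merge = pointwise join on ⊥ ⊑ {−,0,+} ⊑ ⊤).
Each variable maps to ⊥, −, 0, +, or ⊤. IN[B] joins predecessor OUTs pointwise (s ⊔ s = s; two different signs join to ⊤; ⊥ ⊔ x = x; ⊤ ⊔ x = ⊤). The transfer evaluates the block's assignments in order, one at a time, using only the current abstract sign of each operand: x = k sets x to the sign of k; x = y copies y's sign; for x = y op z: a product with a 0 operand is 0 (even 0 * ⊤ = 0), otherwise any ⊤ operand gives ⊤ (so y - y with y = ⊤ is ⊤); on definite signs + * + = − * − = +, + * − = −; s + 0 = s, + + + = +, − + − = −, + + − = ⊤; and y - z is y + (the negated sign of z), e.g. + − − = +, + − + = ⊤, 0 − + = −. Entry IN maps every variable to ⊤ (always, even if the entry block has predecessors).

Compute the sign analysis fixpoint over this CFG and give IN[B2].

Answer: {a: +, b: ⊤, c: ⊤, d: ⊤, e: ⊤, f: ⊤}

Derivation:
Converged values:
  B0: | IN=(all ⊤) | OUT=(all ⊤)
  B1: | IN=(all ⊤) | OUT={a:+; rest ⊤}
  B2: | IN={a:+; rest ⊤} | OUT={a:+, b:+; rest ⊤}
  B3: | IN={a:+, b:+; rest ⊤} | OUT={a:+, b:+, c:+, e:-; rest ⊤}
  B4: | IN={a:+, b:+, c:+, e:-; rest ⊤} | OUT={a:+, b:+, c:+, e:+; rest ⊤}
  B5: | IN={a:+, b:+, c:+, e:+; rest ⊤} | OUT={b:+, c:+, d:+, e:+; rest ⊤}
  B6: | IN=(all ⊤) | OUT=(all ⊤)

Merge at B2: IN[B2] = OUT[B1] = {a: +, b: ⊤, c: ⊤, d: ⊤, e: ⊤, f: ⊤}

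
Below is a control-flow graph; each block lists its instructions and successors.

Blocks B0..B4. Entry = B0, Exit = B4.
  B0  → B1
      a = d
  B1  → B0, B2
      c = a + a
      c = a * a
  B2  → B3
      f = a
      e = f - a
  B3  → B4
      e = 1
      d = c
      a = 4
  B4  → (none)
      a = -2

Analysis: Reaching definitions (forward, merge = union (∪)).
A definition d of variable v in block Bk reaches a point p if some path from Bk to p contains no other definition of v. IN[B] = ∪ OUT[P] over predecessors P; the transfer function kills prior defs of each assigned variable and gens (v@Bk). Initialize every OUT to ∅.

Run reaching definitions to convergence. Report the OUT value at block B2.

Answer: {a@B0, c@B1, e@B2, f@B2}

Working:
Converged values:
  B0: | IN={a@B0, c@B1} | OUT={a@B0, c@B1}
  B1: | IN={a@B0, c@B1} | OUT={a@B0, c@B1}
  B2: | IN={a@B0, c@B1} | OUT={a@B0, c@B1, e@B2, f@B2}
  B3: | IN={a@B0, c@B1, e@B2, f@B2} | OUT={a@B3, c@B1, d@B3, e@B3, f@B2}
  B4: | IN={a@B3, c@B1, d@B3, e@B3, f@B2} | OUT={a@B4, c@B1, d@B3, e@B3, f@B2}

Merge at B2: IN[B2] = OUT[B1] = {a@B0, c@B1}
Applying B2's transfer function to that IN value gives OUT[B2] (row B2 above).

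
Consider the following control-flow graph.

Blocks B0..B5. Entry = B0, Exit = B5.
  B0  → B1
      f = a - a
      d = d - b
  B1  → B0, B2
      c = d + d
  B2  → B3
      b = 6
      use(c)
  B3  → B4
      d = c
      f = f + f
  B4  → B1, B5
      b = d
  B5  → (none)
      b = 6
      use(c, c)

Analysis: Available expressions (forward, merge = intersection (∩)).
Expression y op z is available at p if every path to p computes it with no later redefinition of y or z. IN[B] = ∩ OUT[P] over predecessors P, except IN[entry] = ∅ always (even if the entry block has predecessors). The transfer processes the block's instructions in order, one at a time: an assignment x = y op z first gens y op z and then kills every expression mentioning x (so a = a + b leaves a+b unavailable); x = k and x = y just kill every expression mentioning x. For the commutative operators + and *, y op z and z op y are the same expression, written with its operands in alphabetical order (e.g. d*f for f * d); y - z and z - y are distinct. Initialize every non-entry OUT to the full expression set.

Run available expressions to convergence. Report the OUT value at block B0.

Fixpoint table:
  B0:  IN={}  OUT={a-a}
  B1:  IN={a-a}  OUT={a-a, d+d}
  B2:  IN={a-a, d+d}  OUT={a-a, d+d}
  B3:  IN={a-a, d+d}  OUT={a-a}
  B4:  IN={a-a}  OUT={a-a}
  B5:  IN={a-a}  OUT={a-a}

Merge at B0 (entry node, so the boundary value {} is joined with the incoming edge(s)): IN[B0] = {} ∩ OUT[B1] = {}
Applying B0's transfer function to that IN value gives OUT[B0] (row B0 above).

Answer: {a-a}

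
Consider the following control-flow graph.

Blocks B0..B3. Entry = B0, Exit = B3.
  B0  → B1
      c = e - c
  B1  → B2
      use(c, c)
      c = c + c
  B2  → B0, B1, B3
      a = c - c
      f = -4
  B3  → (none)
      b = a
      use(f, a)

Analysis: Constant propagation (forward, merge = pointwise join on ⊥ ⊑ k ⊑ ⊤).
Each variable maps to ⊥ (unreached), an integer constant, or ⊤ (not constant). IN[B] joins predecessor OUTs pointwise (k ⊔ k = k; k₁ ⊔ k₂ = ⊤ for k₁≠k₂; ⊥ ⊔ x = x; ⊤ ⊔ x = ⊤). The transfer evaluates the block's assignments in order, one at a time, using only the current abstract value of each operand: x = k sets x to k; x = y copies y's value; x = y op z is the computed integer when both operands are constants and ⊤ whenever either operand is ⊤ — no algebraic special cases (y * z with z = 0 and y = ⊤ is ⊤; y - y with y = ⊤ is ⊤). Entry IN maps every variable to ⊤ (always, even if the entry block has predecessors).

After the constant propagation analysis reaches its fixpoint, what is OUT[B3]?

Answer: {a: ⊤, b: ⊤, c: ⊤, d: ⊤, e: ⊤, f: -4}

Trace:
Fixpoint table:
  B0:  IN=(all ⊤)  OUT=(all ⊤)
  B1:  IN=(all ⊤)  OUT=(all ⊤)
  B2:  IN=(all ⊤)  OUT={f:-4; rest ⊤}
  B3:  IN={f:-4; rest ⊤}  OUT={f:-4; rest ⊤}

Merge at B3: IN[B3] = OUT[B2] = {a: ⊤, b: ⊤, c: ⊤, d: ⊤, e: ⊤, f: -4}
Applying B3's transfer function to that IN value gives OUT[B3] (row B3 above).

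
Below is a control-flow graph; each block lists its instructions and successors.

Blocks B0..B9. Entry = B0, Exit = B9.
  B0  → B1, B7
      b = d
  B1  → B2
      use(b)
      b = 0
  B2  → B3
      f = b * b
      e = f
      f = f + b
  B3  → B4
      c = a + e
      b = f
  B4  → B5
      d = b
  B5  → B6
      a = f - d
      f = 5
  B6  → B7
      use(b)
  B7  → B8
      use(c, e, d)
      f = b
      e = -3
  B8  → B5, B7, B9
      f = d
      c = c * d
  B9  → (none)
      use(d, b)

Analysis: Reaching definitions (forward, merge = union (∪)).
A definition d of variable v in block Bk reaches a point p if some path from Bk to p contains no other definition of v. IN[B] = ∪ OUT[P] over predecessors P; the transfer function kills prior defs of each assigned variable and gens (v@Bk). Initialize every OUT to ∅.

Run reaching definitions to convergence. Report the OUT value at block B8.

Answer: {a@B5, b@B0, b@B3, c@B8, d@B4, e@B7, f@B8}

Derivation:
Fixpoint table:
  B0: | IN={} | OUT={b@B0}
  B1: | IN={b@B0} | OUT={b@B1}
  B2: | IN={b@B1} | OUT={b@B1, e@B2, f@B2}
  B3: | IN={b@B1, e@B2, f@B2} | OUT={b@B3, c@B3, e@B2, f@B2}
  B4: | IN={b@B3, c@B3, e@B2, f@B2} | OUT={b@B3, c@B3, d@B4, e@B2, f@B2}
  B5: | IN={a@B5, b@B0, b@B3, c@B3, c@B8, d@B4, e@B2, e@B7, f@B2, f@B8} | OUT={a@B5, b@B0, b@B3, c@B3, c@B8, d@B4, e@B2, e@B7, f@B5}
  B6: | IN={a@B5, b@B0, b@B3, c@B3, c@B8, d@B4, e@B2, e@B7, f@B5} | OUT={a@B5, b@B0, b@B3, c@B3, c@B8, d@B4, e@B2, e@B7, f@B5}
  B7: | IN={a@B5, b@B0, b@B3, c@B3, c@B8, d@B4, e@B2, e@B7, f@B5, f@B8} | OUT={a@B5, b@B0, b@B3, c@B3, c@B8, d@B4, e@B7, f@B7}
  B8: | IN={a@B5, b@B0, b@B3, c@B3, c@B8, d@B4, e@B7, f@B7} | OUT={a@B5, b@B0, b@B3, c@B8, d@B4, e@B7, f@B8}
  B9: | IN={a@B5, b@B0, b@B3, c@B8, d@B4, e@B7, f@B8} | OUT={a@B5, b@B0, b@B3, c@B8, d@B4, e@B7, f@B8}

Merge at B8: IN[B8] = OUT[B7] = {a@B5, b@B0, b@B3, c@B3, c@B8, d@B4, e@B7, f@B7}
Applying B8's transfer function to that IN value gives OUT[B8] (row B8 above).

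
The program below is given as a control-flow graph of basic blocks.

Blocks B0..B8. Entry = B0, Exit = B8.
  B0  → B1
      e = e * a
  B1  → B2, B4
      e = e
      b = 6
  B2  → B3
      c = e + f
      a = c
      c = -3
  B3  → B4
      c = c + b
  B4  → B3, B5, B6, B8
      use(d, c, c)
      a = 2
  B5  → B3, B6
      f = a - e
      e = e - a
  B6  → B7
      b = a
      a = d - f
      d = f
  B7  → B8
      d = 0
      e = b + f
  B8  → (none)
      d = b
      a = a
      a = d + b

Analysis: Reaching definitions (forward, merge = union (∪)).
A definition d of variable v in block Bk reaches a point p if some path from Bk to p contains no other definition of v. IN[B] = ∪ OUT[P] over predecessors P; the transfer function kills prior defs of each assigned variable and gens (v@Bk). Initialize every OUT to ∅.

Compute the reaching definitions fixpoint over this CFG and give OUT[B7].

Answer: {a@B6, b@B6, c@B3, d@B7, e@B7, f@B5}

Working:
Converged values:
  B0: | IN={} | OUT={e@B0}
  B1: | IN={e@B0} | OUT={b@B1, e@B1}
  B2: | IN={b@B1, e@B1} | OUT={a@B2, b@B1, c@B2, e@B1}
  B3: | IN={a@B2, a@B4, b@B1, c@B2, c@B3, e@B1, e@B5, f@B5} | OUT={a@B2, a@B4, b@B1, c@B3, e@B1, e@B5, f@B5}
  B4: | IN={a@B2, a@B4, b@B1, c@B3, e@B1, e@B5, f@B5} | OUT={a@B4, b@B1, c@B3, e@B1, e@B5, f@B5}
  B5: | IN={a@B4, b@B1, c@B3, e@B1, e@B5, f@B5} | OUT={a@B4, b@B1, c@B3, e@B5, f@B5}
  B6: | IN={a@B4, b@B1, c@B3, e@B1, e@B5, f@B5} | OUT={a@B6, b@B6, c@B3, d@B6, e@B1, e@B5, f@B5}
  B7: | IN={a@B6, b@B6, c@B3, d@B6, e@B1, e@B5, f@B5} | OUT={a@B6, b@B6, c@B3, d@B7, e@B7, f@B5}
  B8: | IN={a@B4, a@B6, b@B1, b@B6, c@B3, d@B7, e@B1, e@B5, e@B7, f@B5} | OUT={a@B8, b@B1, b@B6, c@B3, d@B8, e@B1, e@B5, e@B7, f@B5}

Merge at B7: IN[B7] = OUT[B6] = {a@B6, b@B6, c@B3, d@B6, e@B1, e@B5, f@B5}
Applying B7's transfer function to that IN value gives OUT[B7] (row B7 above).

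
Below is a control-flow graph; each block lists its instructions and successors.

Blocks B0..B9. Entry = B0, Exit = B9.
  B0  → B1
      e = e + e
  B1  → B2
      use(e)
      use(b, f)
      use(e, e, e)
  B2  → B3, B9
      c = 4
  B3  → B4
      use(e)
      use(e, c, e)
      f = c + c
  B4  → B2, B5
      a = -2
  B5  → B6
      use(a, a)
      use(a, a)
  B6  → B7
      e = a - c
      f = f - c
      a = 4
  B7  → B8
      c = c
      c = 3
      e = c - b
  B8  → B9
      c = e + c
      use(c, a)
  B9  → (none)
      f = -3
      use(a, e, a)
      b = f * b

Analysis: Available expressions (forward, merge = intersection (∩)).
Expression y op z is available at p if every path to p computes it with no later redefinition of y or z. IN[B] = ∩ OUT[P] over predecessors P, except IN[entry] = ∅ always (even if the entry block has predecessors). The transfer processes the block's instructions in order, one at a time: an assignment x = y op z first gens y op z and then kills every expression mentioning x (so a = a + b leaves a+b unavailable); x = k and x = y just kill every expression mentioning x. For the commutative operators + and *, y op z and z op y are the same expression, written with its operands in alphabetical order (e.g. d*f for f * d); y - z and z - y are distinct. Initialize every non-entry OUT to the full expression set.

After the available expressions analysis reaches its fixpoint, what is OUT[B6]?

Answer: {c+c}

Working:
Fixpoint table:
  B0:   IN={}   OUT={}
  B1:   IN={}   OUT={}
  B2:   IN={}   OUT={}
  B3:   IN={}   OUT={c+c}
  B4:   IN={c+c}   OUT={c+c}
  B5:   IN={c+c}   OUT={c+c}
  B6:   IN={c+c}   OUT={c+c}
  B7:   IN={c+c}   OUT={c-b}
  B8:   IN={c-b}   OUT={}
  B9:   IN={}   OUT={}

Merge at B6: IN[B6] = OUT[B5] = {c+c}
Applying B6's transfer function to that IN value gives OUT[B6] (row B6 above).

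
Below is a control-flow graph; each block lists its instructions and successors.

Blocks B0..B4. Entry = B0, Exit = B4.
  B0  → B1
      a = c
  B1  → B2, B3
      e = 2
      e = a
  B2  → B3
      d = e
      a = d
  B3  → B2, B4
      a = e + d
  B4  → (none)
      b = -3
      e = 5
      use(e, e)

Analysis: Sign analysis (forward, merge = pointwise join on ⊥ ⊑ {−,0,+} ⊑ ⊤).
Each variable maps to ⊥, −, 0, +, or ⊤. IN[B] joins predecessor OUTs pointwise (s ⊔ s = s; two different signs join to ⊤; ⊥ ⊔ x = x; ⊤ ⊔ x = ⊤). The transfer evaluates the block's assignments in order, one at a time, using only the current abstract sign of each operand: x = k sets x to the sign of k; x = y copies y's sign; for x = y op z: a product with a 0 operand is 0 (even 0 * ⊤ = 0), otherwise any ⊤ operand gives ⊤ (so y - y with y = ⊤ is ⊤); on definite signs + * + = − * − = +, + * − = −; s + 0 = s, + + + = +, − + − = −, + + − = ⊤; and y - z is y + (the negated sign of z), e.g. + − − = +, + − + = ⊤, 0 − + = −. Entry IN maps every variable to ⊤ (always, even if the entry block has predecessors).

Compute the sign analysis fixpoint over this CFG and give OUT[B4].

Fixpoint table:
  B0:  IN=(all ⊤)  OUT=(all ⊤)
  B1:  IN=(all ⊤)  OUT=(all ⊤)
  B2:  IN=(all ⊤)  OUT=(all ⊤)
  B3:  IN=(all ⊤)  OUT=(all ⊤)
  B4:  IN=(all ⊤)  OUT={b:-, e:+; rest ⊤}

Merge at B4: IN[B4] = OUT[B3] = {a: ⊤, b: ⊤, c: ⊤, d: ⊤, e: ⊤, f: ⊤}
Applying B4's transfer function to that IN value gives OUT[B4] (row B4 above).

Answer: {a: ⊤, b: -, c: ⊤, d: ⊤, e: +, f: ⊤}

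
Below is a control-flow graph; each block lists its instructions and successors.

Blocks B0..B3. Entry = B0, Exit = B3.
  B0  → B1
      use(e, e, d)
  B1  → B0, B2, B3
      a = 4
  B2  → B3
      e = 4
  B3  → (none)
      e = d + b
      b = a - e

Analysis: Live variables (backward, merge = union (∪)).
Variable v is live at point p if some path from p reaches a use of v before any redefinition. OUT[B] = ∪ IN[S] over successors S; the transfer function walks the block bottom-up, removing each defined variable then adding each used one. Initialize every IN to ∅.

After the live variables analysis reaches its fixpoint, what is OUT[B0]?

Converged values:
  B0: | IN={b, d, e} | OUT={b, d, e}
  B1: | IN={b, d, e} | OUT={a, b, d, e}
  B2: | IN={a, b, d} | OUT={a, b, d}
  B3: | IN={a, b, d} | OUT={}

Merge at B0: OUT[B0] = IN[B1] = {b, d, e}

Answer: {b, d, e}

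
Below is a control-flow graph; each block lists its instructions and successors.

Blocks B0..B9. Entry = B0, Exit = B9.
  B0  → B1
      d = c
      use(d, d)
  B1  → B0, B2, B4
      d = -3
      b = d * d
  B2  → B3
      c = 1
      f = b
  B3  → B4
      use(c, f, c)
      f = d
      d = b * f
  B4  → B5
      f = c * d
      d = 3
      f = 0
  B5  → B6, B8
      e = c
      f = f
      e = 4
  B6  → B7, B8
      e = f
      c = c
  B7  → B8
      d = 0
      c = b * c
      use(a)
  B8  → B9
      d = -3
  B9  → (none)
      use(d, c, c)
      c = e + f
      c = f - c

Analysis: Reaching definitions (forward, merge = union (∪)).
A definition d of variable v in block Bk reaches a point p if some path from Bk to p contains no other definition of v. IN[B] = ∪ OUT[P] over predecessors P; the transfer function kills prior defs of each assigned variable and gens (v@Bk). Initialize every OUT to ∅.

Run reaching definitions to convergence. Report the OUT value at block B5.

Fixpoint table:
  B0: | IN={b@B1, d@B1} | OUT={b@B1, d@B0}
  B1: | IN={b@B1, d@B0} | OUT={b@B1, d@B1}
  B2: | IN={b@B1, d@B1} | OUT={b@B1, c@B2, d@B1, f@B2}
  B3: | IN={b@B1, c@B2, d@B1, f@B2} | OUT={b@B1, c@B2, d@B3, f@B3}
  B4: | IN={b@B1, c@B2, d@B1, d@B3, f@B3} | OUT={b@B1, c@B2, d@B4, f@B4}
  B5: | IN={b@B1, c@B2, d@B4, f@B4} | OUT={b@B1, c@B2, d@B4, e@B5, f@B5}
  B6: | IN={b@B1, c@B2, d@B4, e@B5, f@B5} | OUT={b@B1, c@B6, d@B4, e@B6, f@B5}
  B7: | IN={b@B1, c@B6, d@B4, e@B6, f@B5} | OUT={b@B1, c@B7, d@B7, e@B6, f@B5}
  B8: | IN={b@B1, c@B2, c@B6, c@B7, d@B4, d@B7, e@B5, e@B6, f@B5} | OUT={b@B1, c@B2, c@B6, c@B7, d@B8, e@B5, e@B6, f@B5}
  B9: | IN={b@B1, c@B2, c@B6, c@B7, d@B8, e@B5, e@B6, f@B5} | OUT={b@B1, c@B9, d@B8, e@B5, e@B6, f@B5}

Merge at B5: IN[B5] = OUT[B4] = {b@B1, c@B2, d@B4, f@B4}
Applying B5's transfer function to that IN value gives OUT[B5] (row B5 above).

Answer: {b@B1, c@B2, d@B4, e@B5, f@B5}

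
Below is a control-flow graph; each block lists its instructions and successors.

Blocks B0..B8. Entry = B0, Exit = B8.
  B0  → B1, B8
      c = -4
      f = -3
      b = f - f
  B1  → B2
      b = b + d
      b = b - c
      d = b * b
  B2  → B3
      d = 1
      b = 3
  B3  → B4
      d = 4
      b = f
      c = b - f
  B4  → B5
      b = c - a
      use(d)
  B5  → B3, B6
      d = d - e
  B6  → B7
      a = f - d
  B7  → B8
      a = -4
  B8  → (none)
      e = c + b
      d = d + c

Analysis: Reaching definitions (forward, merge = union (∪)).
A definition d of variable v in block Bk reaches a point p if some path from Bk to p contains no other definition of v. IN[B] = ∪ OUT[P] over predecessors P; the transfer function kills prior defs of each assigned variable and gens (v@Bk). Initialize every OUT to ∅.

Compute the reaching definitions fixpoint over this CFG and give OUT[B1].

Per-block solution:
  B0: | IN={} | OUT={b@B0, c@B0, f@B0}
  B1: | IN={b@B0, c@B0, f@B0} | OUT={b@B1, c@B0, d@B1, f@B0}
  B2: | IN={b@B1, c@B0, d@B1, f@B0} | OUT={b@B2, c@B0, d@B2, f@B0}
  B3: | IN={b@B2, b@B4, c@B0, c@B3, d@B2, d@B5, f@B0} | OUT={b@B3, c@B3, d@B3, f@B0}
  B4: | IN={b@B3, c@B3, d@B3, f@B0} | OUT={b@B4, c@B3, d@B3, f@B0}
  B5: | IN={b@B4, c@B3, d@B3, f@B0} | OUT={b@B4, c@B3, d@B5, f@B0}
  B6: | IN={b@B4, c@B3, d@B5, f@B0} | OUT={a@B6, b@B4, c@B3, d@B5, f@B0}
  B7: | IN={a@B6, b@B4, c@B3, d@B5, f@B0} | OUT={a@B7, b@B4, c@B3, d@B5, f@B0}
  B8: | IN={a@B7, b@B0, b@B4, c@B0, c@B3, d@B5, f@B0} | OUT={a@B7, b@B0, b@B4, c@B0, c@B3, d@B8, e@B8, f@B0}

Merge at B1: IN[B1] = OUT[B0] = {b@B0, c@B0, f@B0}
Applying B1's transfer function to that IN value gives OUT[B1] (row B1 above).

Answer: {b@B1, c@B0, d@B1, f@B0}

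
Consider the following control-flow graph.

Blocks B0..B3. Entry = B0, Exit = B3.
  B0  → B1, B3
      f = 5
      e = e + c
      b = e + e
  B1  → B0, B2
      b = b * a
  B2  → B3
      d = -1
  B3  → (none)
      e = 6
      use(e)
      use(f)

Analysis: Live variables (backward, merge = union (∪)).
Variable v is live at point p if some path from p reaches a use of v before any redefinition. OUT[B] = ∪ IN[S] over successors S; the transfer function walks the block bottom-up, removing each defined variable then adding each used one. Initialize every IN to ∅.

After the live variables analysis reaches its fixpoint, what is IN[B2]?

Fixpoint table:
  B0:   IN={a, c, e}   OUT={a, b, c, e, f}
  B1:   IN={a, b, c, e, f}   OUT={a, c, e, f}
  B2:   IN={f}   OUT={f}
  B3:   IN={f}   OUT={}

Merge at B2: OUT[B2] = IN[B3] = {f}
Applying B2's transfer function to that OUT value gives IN[B2] (row B2 above).

Answer: {f}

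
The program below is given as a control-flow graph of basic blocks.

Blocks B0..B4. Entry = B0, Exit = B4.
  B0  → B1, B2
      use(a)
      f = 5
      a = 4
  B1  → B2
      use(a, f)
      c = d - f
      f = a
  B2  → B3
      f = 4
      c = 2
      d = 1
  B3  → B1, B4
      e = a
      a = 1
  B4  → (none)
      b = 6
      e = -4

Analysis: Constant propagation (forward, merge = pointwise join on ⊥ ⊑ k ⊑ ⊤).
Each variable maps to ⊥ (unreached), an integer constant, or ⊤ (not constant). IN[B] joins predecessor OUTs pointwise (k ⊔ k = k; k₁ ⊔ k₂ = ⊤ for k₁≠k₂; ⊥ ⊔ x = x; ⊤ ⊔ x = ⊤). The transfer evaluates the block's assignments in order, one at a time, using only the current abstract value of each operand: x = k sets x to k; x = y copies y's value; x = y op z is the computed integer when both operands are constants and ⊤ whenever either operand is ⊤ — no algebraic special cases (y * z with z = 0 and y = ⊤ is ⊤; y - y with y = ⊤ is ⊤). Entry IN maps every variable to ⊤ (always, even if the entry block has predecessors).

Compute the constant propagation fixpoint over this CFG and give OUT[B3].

Answer: {a: 1, b: ⊤, c: 2, d: 1, e: ⊤, f: 4}

Derivation:
Converged values:
  B0:   IN=(all ⊤)   OUT={a:4, f:5; rest ⊤}
  B1:   IN=(all ⊤)   OUT=(all ⊤)
  B2:   IN=(all ⊤)   OUT={c:2, d:1, f:4; rest ⊤}
  B3:   IN={c:2, d:1, f:4; rest ⊤}   OUT={a:1, c:2, d:1, f:4; rest ⊤}
  B4:   IN={a:1, c:2, d:1, f:4; rest ⊤}   OUT={a:1, b:6, c:2, d:1, e:-4, f:4; rest ⊤}

Merge at B3: IN[B3] = OUT[B2] = {a: ⊤, b: ⊤, c: 2, d: 1, e: ⊤, f: 4}
Applying B3's transfer function to that IN value gives OUT[B3] (row B3 above).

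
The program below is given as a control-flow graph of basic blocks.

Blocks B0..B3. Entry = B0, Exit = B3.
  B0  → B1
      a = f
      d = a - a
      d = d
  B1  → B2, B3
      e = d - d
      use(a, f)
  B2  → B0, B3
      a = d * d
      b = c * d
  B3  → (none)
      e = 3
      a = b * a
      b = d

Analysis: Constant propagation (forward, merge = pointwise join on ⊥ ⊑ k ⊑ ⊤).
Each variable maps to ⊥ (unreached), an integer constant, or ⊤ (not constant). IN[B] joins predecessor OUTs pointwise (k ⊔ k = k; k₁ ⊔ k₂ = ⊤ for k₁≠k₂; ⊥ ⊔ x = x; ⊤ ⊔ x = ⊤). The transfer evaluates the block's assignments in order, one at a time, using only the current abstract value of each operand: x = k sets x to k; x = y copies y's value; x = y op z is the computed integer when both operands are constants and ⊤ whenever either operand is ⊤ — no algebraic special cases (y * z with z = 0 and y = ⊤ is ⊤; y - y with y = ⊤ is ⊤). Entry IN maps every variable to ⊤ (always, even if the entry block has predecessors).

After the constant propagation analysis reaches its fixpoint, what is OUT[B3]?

Fixpoint table:
  B0:   IN=(all ⊤)   OUT=(all ⊤)
  B1:   IN=(all ⊤)   OUT=(all ⊤)
  B2:   IN=(all ⊤)   OUT=(all ⊤)
  B3:   IN=(all ⊤)   OUT={e:3; rest ⊤}

Merge at B3: IN[B3] = OUT[B1] ⊔ OUT[B2] = {a: ⊤, b: ⊤, c: ⊤, d: ⊤, e: ⊤, f: ⊤}
Applying B3's transfer function to that IN value gives OUT[B3] (row B3 above).

Answer: {a: ⊤, b: ⊤, c: ⊤, d: ⊤, e: 3, f: ⊤}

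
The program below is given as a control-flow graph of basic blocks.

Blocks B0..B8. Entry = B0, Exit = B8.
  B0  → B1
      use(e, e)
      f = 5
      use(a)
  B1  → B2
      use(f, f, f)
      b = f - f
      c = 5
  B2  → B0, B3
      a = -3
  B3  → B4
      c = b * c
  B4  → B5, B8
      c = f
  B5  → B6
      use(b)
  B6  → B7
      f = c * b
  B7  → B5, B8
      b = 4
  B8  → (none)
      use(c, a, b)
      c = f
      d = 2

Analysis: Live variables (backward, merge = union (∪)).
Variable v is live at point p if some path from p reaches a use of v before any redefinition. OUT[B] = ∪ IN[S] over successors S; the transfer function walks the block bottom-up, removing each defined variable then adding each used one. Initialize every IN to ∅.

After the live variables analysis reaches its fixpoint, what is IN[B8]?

Fixpoint table:
  B0:  IN={a, e}  OUT={e, f}
  B1:  IN={e, f}  OUT={b, c, e, f}
  B2:  IN={b, c, e, f}  OUT={a, b, c, e, f}
  B3:  IN={a, b, c, f}  OUT={a, b, f}
  B4:  IN={a, b, f}  OUT={a, b, c, f}
  B5:  IN={a, b, c}  OUT={a, b, c}
  B6:  IN={a, b, c}  OUT={a, c, f}
  B7:  IN={a, c, f}  OUT={a, b, c, f}
  B8:  IN={a, b, c, f}  OUT={}

B8 is the boundary node: OUT[B8] = {}
Applying B8's transfer function to that OUT value gives IN[B8] (row B8 above).

Answer: {a, b, c, f}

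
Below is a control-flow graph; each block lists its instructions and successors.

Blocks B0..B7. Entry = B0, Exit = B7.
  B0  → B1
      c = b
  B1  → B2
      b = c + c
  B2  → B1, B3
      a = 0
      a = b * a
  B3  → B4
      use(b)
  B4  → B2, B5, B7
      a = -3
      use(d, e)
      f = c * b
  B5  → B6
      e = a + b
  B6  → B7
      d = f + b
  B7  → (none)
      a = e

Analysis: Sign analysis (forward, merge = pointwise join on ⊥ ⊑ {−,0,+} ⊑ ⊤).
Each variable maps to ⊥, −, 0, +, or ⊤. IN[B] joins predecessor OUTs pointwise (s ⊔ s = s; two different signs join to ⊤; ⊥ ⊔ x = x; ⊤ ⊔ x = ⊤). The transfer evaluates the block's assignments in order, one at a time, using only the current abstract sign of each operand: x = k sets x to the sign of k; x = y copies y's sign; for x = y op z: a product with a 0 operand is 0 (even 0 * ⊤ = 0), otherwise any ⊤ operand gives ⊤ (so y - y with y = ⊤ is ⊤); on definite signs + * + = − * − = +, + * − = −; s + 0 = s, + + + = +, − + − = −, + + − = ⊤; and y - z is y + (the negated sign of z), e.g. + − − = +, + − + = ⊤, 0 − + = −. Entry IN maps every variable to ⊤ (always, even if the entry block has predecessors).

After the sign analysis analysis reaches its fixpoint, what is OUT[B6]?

Converged values:
  B0:   IN=(all ⊤)   OUT=(all ⊤)
  B1:   IN=(all ⊤)   OUT=(all ⊤)
  B2:   IN=(all ⊤)   OUT={a:0; rest ⊤}
  B3:   IN={a:0; rest ⊤}   OUT={a:0; rest ⊤}
  B4:   IN={a:0; rest ⊤}   OUT={a:-; rest ⊤}
  B5:   IN={a:-; rest ⊤}   OUT={a:-; rest ⊤}
  B6:   IN={a:-; rest ⊤}   OUT={a:-; rest ⊤}
  B7:   IN={a:-; rest ⊤}   OUT=(all ⊤)

Merge at B6: IN[B6] = OUT[B5] = {a: -, b: ⊤, c: ⊤, d: ⊤, e: ⊤, f: ⊤}
Applying B6's transfer function to that IN value gives OUT[B6] (row B6 above).

Answer: {a: -, b: ⊤, c: ⊤, d: ⊤, e: ⊤, f: ⊤}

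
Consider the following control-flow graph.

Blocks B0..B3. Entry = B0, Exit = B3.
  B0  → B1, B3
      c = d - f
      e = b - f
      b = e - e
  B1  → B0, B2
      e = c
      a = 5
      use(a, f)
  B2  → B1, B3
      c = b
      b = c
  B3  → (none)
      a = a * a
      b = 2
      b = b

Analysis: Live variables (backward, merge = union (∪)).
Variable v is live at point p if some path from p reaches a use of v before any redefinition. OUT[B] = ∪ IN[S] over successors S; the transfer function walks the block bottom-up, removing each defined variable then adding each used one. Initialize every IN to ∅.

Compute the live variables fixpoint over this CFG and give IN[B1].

Per-block solution:
  B0:   IN={a, b, d, f}   OUT={a, b, c, d, f}
  B1:   IN={b, c, d, f}   OUT={a, b, d, f}
  B2:   IN={a, b, d, f}   OUT={a, b, c, d, f}
  B3:   IN={a}   OUT={}

Merge at B1: OUT[B1] = IN[B0] ⊔ IN[B2] = {a, b, d, f}
Applying B1's transfer function to that OUT value gives IN[B1] (row B1 above).

Answer: {b, c, d, f}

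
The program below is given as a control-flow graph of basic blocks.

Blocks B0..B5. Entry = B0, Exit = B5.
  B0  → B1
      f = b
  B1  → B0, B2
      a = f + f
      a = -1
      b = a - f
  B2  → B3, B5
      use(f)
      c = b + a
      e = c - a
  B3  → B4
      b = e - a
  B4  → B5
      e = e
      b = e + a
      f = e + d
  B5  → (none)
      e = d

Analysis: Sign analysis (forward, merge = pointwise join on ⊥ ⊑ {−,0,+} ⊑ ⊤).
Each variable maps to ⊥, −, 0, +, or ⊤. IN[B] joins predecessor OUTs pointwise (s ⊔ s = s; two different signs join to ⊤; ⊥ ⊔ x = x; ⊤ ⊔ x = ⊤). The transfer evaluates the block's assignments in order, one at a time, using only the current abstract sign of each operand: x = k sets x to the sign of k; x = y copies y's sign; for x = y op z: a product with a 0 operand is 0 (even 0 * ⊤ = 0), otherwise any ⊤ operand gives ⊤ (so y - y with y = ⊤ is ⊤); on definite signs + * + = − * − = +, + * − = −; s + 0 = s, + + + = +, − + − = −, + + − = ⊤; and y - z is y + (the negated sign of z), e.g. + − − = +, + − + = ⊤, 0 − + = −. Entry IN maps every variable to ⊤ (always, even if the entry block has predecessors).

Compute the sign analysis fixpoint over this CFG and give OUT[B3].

Answer: {a: -, b: ⊤, c: ⊤, d: ⊤, e: ⊤, f: ⊤}

Trace:
Fixpoint table:
  B0:  IN=(all ⊤)  OUT=(all ⊤)
  B1:  IN=(all ⊤)  OUT={a:-; rest ⊤}
  B2:  IN={a:-; rest ⊤}  OUT={a:-; rest ⊤}
  B3:  IN={a:-; rest ⊤}  OUT={a:-; rest ⊤}
  B4:  IN={a:-; rest ⊤}  OUT={a:-; rest ⊤}
  B5:  IN={a:-; rest ⊤}  OUT={a:-; rest ⊤}

Merge at B3: IN[B3] = OUT[B2] = {a: -, b: ⊤, c: ⊤, d: ⊤, e: ⊤, f: ⊤}
Applying B3's transfer function to that IN value gives OUT[B3] (row B3 above).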